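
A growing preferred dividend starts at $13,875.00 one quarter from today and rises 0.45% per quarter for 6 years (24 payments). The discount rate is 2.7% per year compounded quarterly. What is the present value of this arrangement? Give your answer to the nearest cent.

Periodic rate r = 0.027/4 per quarter; n is counted in quarters.
Growing ordinary annuity: PV = PMT₁ × [1 − ((1+g)/(1+r))^n] / (r − g) = 13,875 × [1 − ((1+0.0045)/(1+r))^24] / (r − 0.0045) = $322,403.81.

$322,403.81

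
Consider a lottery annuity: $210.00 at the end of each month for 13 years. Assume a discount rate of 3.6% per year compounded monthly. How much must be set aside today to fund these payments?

This is an ordinary annuity: 156 payments of $210.00 at the end of each month.
Periodic rate r = 0.036/12 per month; n is counted in months.
PV = PMT × [(1 − (1+r)^−n)/r] = 210 × [1 − (1+r)^−156] / r = $26,131.53

$26,131.53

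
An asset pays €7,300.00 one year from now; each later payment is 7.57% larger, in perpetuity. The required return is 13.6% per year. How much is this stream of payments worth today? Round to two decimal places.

€121,061.36

Periodic rate r = 0.136 per year.
Growing perpetuity (Gordon): PV = PMT₁ / (r − g) = 7,300 / (r − 0.0757) = €121,061.36.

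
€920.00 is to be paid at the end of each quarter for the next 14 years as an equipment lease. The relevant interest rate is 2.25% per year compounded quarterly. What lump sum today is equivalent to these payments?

This is an ordinary annuity: 56 payments of €920.00 at the end of each quarter.
Periodic rate r = 0.0225/4 per quarter; n is counted in quarters.
PV = PMT × [(1 − (1+r)^−n)/r] = 920 × [1 − (1+r)^−56] / r = €44,089.13

€44,089.13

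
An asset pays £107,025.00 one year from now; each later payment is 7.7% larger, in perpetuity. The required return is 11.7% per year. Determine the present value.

Periodic rate r = 0.117 per year.
Growing perpetuity (Gordon): PV = PMT₁ / (r − g) = 107,025 / (r − 0.077) = £2,675,625.00.

£2,675,625.00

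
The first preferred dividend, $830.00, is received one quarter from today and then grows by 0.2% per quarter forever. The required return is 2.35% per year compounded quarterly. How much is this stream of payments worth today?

Periodic rate r = 0.0235/4 per quarter.
Growing perpetuity (Gordon): PV = PMT₁ / (r − g) = 830 / (r − 0.002) = $214,193.55.

$214,193.55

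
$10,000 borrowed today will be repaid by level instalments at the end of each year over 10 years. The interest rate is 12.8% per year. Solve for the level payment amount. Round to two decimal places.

$1,828.19

Level ordinary annuity; solve PV = PMT × [(1 − (1+r)^−n)/r] for PMT.
Periodic rate r = 0.128 per year.
With n = 10: PMT = 10,000 / ([(1 − (1+r)^−n)/r]) = $1,828.19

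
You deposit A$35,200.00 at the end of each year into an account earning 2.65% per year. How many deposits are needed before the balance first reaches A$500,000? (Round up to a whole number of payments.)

13 payments

Periodic rate r = 0.0265 per year.
Ordinary annuity FV: 500,000 = 35,200 × [((1+r)^n − 1)/r].
(1+r)^n = 1 + 500,000 × r / 35,200, so n = ln(1 + 500,000·r/35,200) / ln(1+r) = 12.22.
Round up to a whole number of payments: n = 13.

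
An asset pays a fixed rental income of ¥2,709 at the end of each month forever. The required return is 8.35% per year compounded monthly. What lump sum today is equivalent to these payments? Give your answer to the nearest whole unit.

¥389,317

Periodic rate r = 0.0835/12 per month.
Level perpetuity: PV = PMT / r = 2,709 / (0.0835/12) = ¥389,317.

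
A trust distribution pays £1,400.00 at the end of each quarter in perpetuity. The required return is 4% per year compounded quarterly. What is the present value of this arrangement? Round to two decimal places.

£140,000.00

Periodic rate r = 0.04/4 per quarter.
Level perpetuity: PV = PMT / r = 1,400 / (0.04/4) = £140,000.00.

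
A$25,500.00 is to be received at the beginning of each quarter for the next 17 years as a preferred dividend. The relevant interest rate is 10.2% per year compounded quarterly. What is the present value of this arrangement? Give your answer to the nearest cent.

A$840,440.89

This is an annuity due: 68 payments of A$25,500.00 at the beginning of each quarter.
Periodic rate r = 0.102/4 per quarter; n is counted in quarters.
PV = PMT × [(1 − (1+r)^−n)/r] × (1+r) = 25,500 × [1 − (1+r)^−68] / r × (1+r) = A$840,440.89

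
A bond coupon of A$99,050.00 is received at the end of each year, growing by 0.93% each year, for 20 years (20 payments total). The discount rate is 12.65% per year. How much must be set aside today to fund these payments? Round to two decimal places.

Periodic rate r = 0.1265 per year.
Growing ordinary annuity: PV = PMT₁ × [1 − ((1+g)/(1+r))^n] / (r − g) = 99,050 × [1 − ((1+0.0093)/(1+r))^20] / (r − 0.0093) = A$751,227.26.

A$751,227.26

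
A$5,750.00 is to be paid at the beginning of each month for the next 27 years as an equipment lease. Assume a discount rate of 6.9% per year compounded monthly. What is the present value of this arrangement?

A$848,816.13

This is an annuity due: 324 payments of A$5,750.00 at the beginning of each month.
Periodic rate r = 0.069/12 per month; n is counted in months.
PV = PMT × [(1 − (1+r)^−n)/r] × (1+r) = 5,750 × [1 − (1+r)^−324] / r × (1+r) = A$848,816.13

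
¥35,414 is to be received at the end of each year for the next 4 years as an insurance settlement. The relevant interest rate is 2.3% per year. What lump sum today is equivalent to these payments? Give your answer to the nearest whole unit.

¥133,871

This is an ordinary annuity: 4 payments of ¥35,414 at the end of each year.
Periodic rate r = 0.023 per year.
PV = PMT × [(1 − (1+r)^−n)/r] = 35,414 × [1 − (1+r)^−4] / r = ¥133,871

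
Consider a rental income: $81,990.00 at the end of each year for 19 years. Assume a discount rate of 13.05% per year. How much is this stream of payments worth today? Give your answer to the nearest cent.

$567,180.31

This is an ordinary annuity: 19 payments of $81,990.00 at the end of each year.
Periodic rate r = 0.1305 per year.
PV = PMT × [(1 − (1+r)^−n)/r] = 81,990 × [1 − (1+r)^−19] / r = $567,180.31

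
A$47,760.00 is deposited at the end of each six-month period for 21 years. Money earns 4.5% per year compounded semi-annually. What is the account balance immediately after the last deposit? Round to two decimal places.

This is an ordinary annuity: 42 deposits of A$47,760.00 at the end of each six-month period.
Periodic rate r = 0.045/2 per half-year; n is counted in half-years.
FV = PMT × [((1+r)^n − 1)/r] = 47,760 × [(1+r)^42 − 1] / r = A$3,281,653.88

A$3,281,653.88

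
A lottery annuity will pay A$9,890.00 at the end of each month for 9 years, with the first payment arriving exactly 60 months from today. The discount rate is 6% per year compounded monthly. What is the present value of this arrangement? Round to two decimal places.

Ordinary annuity of 108 payments, first payment at period 60.
Periodic rate r = 0.06/12 per month; n is counted in months.
The ordinary-annuity PV formula values the stream one period before the first payment (period 59); discount that back 59 periods:
PV₀ = 9,890 × [1 − (1+r)^−108] / r × (1+r)^−59 = A$613,775.24

A$613,775.24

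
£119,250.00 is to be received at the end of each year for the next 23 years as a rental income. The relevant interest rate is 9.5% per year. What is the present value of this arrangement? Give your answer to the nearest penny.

£1,099,591.32

This is an ordinary annuity: 23 payments of £119,250.00 at the end of each year.
Periodic rate r = 0.095 per year.
PV = PMT × [(1 − (1+r)^−n)/r] = 119,250 × [1 − (1+r)^−23] / r = £1,099,591.32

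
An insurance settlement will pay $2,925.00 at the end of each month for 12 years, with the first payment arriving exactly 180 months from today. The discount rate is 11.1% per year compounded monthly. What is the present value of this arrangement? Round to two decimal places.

Ordinary annuity of 144 payments, first payment at period 180.
Periodic rate r = 0.111/12 per month; n is counted in months.
The ordinary-annuity PV formula values the stream one period before the first payment (period 179); discount that back 179 periods:
PV₀ = 2,925 × [1 − (1+r)^−144] / r × (1+r)^−179 = $44,684.50

$44,684.50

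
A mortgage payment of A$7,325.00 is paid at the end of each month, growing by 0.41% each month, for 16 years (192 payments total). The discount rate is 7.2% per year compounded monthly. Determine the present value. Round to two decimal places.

Periodic rate r = 0.072/12 per month; n is counted in months.
Growing ordinary annuity: PV = PMT₁ × [1 − ((1+g)/(1+r))^n] / (r − g) = 7,325 × [1 − ((1+0.0041)/(1+r))^192] / (r − 0.0041) = A$1,173,506.25.

A$1,173,506.25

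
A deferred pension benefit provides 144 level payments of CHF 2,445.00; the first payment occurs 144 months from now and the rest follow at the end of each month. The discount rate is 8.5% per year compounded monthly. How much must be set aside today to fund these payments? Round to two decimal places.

Ordinary annuity of 144 payments, first payment at period 144.
Periodic rate r = 0.085/12 per month; n is counted in months.
The ordinary-annuity PV formula values the stream one period before the first payment (period 143); discount that back 143 periods:
PV₀ = 2,445 × [1 − (1+r)^−144] / r × (1+r)^−143 = CHF 80,275.07

CHF 80,275.07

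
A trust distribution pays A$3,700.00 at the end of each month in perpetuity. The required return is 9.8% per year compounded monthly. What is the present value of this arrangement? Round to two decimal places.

Periodic rate r = 0.098/12 per month.
Level perpetuity: PV = PMT / r = 3,700 / (0.098/12) = A$453,061.22.

A$453,061.22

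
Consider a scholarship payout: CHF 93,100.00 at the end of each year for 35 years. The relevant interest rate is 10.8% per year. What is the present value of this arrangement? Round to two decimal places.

This is an ordinary annuity: 35 payments of CHF 93,100.00 at the end of each year.
Periodic rate r = 0.108 per year.
PV = PMT × [(1 − (1+r)^−n)/r] = 93,100 × [1 − (1+r)^−35] / r = CHF 838,233.89

CHF 838,233.89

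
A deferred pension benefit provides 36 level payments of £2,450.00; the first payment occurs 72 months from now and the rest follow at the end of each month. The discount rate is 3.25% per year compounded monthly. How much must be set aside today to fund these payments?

Ordinary annuity of 36 payments, first payment at period 72.
Periodic rate r = 0.0325/12 per month; n is counted in months.
The ordinary-annuity PV formula values the stream one period before the first payment (period 71); discount that back 71 periods:
PV₀ = 2,450 × [1 − (1+r)^−36] / r × (1+r)^−71 = £69,264.57

£69,264.57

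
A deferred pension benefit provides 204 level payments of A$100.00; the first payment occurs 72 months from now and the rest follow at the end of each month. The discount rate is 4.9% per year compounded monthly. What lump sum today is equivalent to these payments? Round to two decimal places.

A$10,351.68

Ordinary annuity of 204 payments, first payment at period 72.
Periodic rate r = 0.049/12 per month; n is counted in months.
The ordinary-annuity PV formula values the stream one period before the first payment (period 71); discount that back 71 periods:
PV₀ = 100 × [1 − (1+r)^−204] / r × (1+r)^−71 = A$10,351.68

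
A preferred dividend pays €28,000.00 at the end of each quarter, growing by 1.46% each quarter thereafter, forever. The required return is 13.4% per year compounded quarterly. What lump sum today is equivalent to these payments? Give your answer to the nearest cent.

Periodic rate r = 0.134/4 per quarter.
Growing perpetuity (Gordon): PV = PMT₁ / (r − g) = 28,000 / (r − 0.0146) = €1,481,481.48.

€1,481,481.48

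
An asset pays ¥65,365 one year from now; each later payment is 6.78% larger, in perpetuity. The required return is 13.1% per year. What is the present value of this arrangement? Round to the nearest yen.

Periodic rate r = 0.131 per year.
Growing perpetuity (Gordon): PV = PMT₁ / (r − g) = 65,365 / (r − 0.0678) = ¥1,034,256.

¥1,034,256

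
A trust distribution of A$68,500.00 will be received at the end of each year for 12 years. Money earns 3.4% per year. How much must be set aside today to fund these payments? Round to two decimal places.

A$665,851.12

This is an ordinary annuity: 12 payments of A$68,500.00 at the end of each year.
Periodic rate r = 0.034 per year.
PV = PMT × [(1 − (1+r)^−n)/r] = 68,500 × [1 − (1+r)^−12] / r = A$665,851.12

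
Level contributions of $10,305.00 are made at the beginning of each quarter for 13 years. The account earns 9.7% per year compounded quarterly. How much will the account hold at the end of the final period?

$1,077,794.88

This is an annuity due: 52 deposits of $10,305.00 at the beginning of each quarter.
Periodic rate r = 0.097/4 per quarter; n is counted in quarters.
FV = PMT × [((1+r)^n − 1)/r] × (1+r) = 10,305 × [(1+r)^52 − 1] / r × (1+r) = $1,077,794.88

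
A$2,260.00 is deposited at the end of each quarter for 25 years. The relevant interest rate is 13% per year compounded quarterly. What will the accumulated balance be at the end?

This is an ordinary annuity: 100 deposits of A$2,260.00 at the end of each quarter.
Periodic rate r = 0.13/4 per quarter; n is counted in quarters.
FV = PMT × [((1+r)^n − 1)/r] = 2,260 × [(1+r)^100 − 1] / r = A$1,633,526.10

A$1,633,526.10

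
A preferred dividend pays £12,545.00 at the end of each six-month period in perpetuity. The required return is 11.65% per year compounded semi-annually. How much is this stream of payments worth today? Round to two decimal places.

Periodic rate r = 0.1165/2 per half-year.
Level perpetuity: PV = PMT / r = 12,545 / (0.1165/2) = £215,364.81.

£215,364.81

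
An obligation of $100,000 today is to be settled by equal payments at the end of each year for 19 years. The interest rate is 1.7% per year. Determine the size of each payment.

Level ordinary annuity; solve PV = PMT × [(1 − (1+r)^−n)/r] for PMT.
Periodic rate r = 0.017 per year.
With n = 19: PMT = 100,000 / ([(1 − (1+r)^−n)/r]) = $6,203.07

$6,203.07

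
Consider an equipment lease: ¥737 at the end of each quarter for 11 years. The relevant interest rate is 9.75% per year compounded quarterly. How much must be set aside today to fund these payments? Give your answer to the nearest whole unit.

This is an ordinary annuity: 44 payments of ¥737 at the end of each quarter.
Periodic rate r = 0.0975/4 per quarter; n is counted in quarters.
PV = PMT × [(1 − (1+r)^−n)/r] = 737 × [1 − (1+r)^−44] / r = ¥19,757

¥19,757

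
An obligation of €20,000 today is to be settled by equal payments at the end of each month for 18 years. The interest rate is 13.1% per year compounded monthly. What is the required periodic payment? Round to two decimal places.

€241.47

Level ordinary annuity; solve PV = PMT × [(1 − (1+r)^−n)/r] for PMT.
Periodic rate r = 0.131/12 per month; n is counted in months.
With n = 216: PMT = 20,000 / ([(1 − (1+r)^−n)/r]) = €241.47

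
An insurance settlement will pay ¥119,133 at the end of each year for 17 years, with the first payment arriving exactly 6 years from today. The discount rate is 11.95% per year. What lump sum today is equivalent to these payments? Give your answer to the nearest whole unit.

Ordinary annuity of 17 payments, first payment at period 6.
Periodic rate r = 0.1195 per year.
The ordinary-annuity PV formula values the stream one period before the first payment (period 5); discount that back 5 periods:
PV₀ = 119,133 × [1 − (1+r)^−17] / r × (1+r)^−5 = ¥483,747

¥483,747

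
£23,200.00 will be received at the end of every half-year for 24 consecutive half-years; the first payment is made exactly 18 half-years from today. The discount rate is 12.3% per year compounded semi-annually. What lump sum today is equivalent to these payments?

£104,113.61

Ordinary annuity of 24 payments, first payment at period 18.
Periodic rate r = 0.123/2 per half-year; n is counted in half-years.
The ordinary-annuity PV formula values the stream one period before the first payment (period 17); discount that back 17 periods:
PV₀ = 23,200 × [1 − (1+r)^−24] / r × (1+r)^−17 = £104,113.61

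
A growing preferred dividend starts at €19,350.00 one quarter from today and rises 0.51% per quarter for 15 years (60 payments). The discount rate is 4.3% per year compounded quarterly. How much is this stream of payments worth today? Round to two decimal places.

€978,173.53

Periodic rate r = 0.043/4 per quarter; n is counted in quarters.
Growing ordinary annuity: PV = PMT₁ × [1 − ((1+g)/(1+r))^n] / (r − g) = 19,350 × [1 − ((1+0.0051)/(1+r))^60] / (r − 0.0051) = €978,173.53.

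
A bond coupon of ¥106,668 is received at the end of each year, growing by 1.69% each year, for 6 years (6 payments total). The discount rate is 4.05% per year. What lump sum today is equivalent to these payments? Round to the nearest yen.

¥581,255

Periodic rate r = 0.0405 per year.
Growing ordinary annuity: PV = PMT₁ × [1 − ((1+g)/(1+r))^n] / (r − g) = 106,668 × [1 − ((1+0.0169)/(1+r))^6] / (r − 0.0169) = ¥581,255.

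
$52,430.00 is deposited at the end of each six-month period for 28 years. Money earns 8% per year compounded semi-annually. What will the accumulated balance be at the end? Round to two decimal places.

This is an ordinary annuity: 56 deposits of $52,430.00 at the end of each six-month period.
Periodic rate r = 0.08/2 per half-year; n is counted in half-years.
FV = PMT × [((1+r)^n − 1)/r] = 52,430 × [(1+r)^56 − 1] / r = $10,475,804.46

$10,475,804.46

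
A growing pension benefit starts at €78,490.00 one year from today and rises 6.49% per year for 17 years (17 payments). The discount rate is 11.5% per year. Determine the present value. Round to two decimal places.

Periodic rate r = 0.115 per year.
Growing ordinary annuity: PV = PMT₁ × [1 − ((1+g)/(1+r))^n] / (r − g) = 78,490 × [1 − ((1+0.0649)/(1+r))^17] / (r − 0.0649) = €849,609.27.

€849,609.27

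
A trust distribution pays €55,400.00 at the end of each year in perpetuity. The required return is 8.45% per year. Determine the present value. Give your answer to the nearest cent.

Periodic rate r = 0.0845 per year.
Level perpetuity: PV = PMT / r = 55,400 / (0.0845) = €655,621.30.

€655,621.30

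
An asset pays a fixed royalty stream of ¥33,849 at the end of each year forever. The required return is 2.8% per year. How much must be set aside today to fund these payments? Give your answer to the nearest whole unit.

¥1,208,893

Periodic rate r = 0.028 per year.
Level perpetuity: PV = PMT / r = 33,849 / (0.028) = ¥1,208,893.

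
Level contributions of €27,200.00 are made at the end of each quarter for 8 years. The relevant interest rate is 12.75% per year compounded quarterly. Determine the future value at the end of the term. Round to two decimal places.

This is an ordinary annuity: 32 deposits of €27,200.00 at the end of each quarter.
Periodic rate r = 0.1275/4 per quarter; n is counted in quarters.
FV = PMT × [((1+r)^n − 1)/r] = 27,200 × [(1+r)^32 − 1] / r = €1,475,753.12

€1,475,753.12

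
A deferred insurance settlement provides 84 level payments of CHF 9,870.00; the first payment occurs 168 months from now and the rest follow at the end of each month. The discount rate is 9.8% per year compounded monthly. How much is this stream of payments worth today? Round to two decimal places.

CHF 153,810.26

Ordinary annuity of 84 payments, first payment at period 168.
Periodic rate r = 0.098/12 per month; n is counted in months.
The ordinary-annuity PV formula values the stream one period before the first payment (period 167); discount that back 167 periods:
PV₀ = 9,870 × [1 − (1+r)^−84] / r × (1+r)^−167 = CHF 153,810.26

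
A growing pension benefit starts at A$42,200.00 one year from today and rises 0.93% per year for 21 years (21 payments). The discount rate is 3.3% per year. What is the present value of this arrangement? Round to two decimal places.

A$686,928.80

Periodic rate r = 0.033 per year.
Growing ordinary annuity: PV = PMT₁ × [1 − ((1+g)/(1+r))^n] / (r − g) = 42,200 × [1 − ((1+0.0093)/(1+r))^21] / (r − 0.0093) = A$686,928.80.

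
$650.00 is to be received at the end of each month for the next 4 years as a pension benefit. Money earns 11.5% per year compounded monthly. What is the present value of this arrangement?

This is an ordinary annuity: 48 payments of $650.00 at the end of each month.
Periodic rate r = 0.115/12 per month; n is counted in months.
PV = PMT × [(1 − (1+r)^−n)/r] = 650 × [1 − (1+r)^−48] / r = $24,914.71

$24,914.71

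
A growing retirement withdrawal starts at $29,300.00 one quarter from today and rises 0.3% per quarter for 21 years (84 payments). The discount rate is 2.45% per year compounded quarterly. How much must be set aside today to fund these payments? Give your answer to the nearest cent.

$2,156,070.13

Periodic rate r = 0.0245/4 per quarter; n is counted in quarters.
Growing ordinary annuity: PV = PMT₁ × [1 − ((1+g)/(1+r))^n] / (r − g) = 29,300 × [1 − ((1+0.003)/(1+r))^84] / (r − 0.003) = $2,156,070.13.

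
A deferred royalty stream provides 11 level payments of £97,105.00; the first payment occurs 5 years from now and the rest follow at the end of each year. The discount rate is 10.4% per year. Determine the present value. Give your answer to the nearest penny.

Ordinary annuity of 11 payments, first payment at period 5.
Periodic rate r = 0.104 per year.
The ordinary-annuity PV formula values the stream one period before the first payment (period 4); discount that back 4 periods:
PV₀ = 97,105 × [1 − (1+r)^−11] / r × (1+r)^−4 = £416,862.35

£416,862.35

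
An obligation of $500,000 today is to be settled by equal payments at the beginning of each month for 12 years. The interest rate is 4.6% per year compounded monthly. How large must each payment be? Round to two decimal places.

$4,507.48

Level annuity due; solve PV = PMT × [(1 − (1+r)^−n)/r] × (1+r) for PMT.
Periodic rate r = 0.046/12 per month; n is counted in months.
With n = 144: PMT = 500,000 / ([(1 − (1+r)^−n)/r] × (1+r)) = $4,507.48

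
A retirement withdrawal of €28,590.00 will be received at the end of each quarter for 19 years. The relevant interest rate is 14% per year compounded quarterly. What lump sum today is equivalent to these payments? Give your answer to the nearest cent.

€757,060.12

This is an ordinary annuity: 76 payments of €28,590.00 at the end of each quarter.
Periodic rate r = 0.14/4 per quarter; n is counted in quarters.
PV = PMT × [(1 − (1+r)^−n)/r] = 28,590 × [1 − (1+r)^−76] / r = €757,060.12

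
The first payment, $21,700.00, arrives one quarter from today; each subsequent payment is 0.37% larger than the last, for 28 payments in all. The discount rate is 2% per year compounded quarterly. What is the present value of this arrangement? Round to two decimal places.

$594,136.98

Periodic rate r = 0.02/4 per quarter; n is counted in quarters.
Growing ordinary annuity: PV = PMT₁ × [1 − ((1+g)/(1+r))^n] / (r − g) = 21,700 × [1 − ((1+0.0037)/(1+r))^28] / (r − 0.0037) = $594,136.98.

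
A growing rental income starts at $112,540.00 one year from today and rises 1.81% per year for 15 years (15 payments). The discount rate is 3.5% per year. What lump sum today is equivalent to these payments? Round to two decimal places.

Periodic rate r = 0.035 per year.
Growing ordinary annuity: PV = PMT₁ × [1 − ((1+g)/(1+r))^n] / (r − g) = 112,540 × [1 − ((1+0.0181)/(1+r))^15] / (r − 0.0181) = $1,457,157.55.

$1,457,157.55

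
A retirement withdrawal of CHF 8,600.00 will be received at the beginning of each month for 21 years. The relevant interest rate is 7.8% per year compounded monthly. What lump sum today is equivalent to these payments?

CHF 1,071,465.41

This is an annuity due: 252 payments of CHF 8,600.00 at the beginning of each month.
Periodic rate r = 0.078/12 per month; n is counted in months.
PV = PMT × [(1 − (1+r)^−n)/r] × (1+r) = 8,600 × [1 − (1+r)^−252] / r × (1+r) = CHF 1,071,465.41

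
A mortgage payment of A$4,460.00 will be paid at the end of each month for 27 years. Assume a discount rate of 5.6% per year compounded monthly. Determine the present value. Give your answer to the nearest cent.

This is an ordinary annuity: 324 payments of A$4,460.00 at the end of each month.
Periodic rate r = 0.056/12 per month; n is counted in months.
PV = PMT × [(1 − (1+r)^−n)/r] = 4,460 × [1 − (1+r)^−324] / r = A$744,266.93

A$744,266.93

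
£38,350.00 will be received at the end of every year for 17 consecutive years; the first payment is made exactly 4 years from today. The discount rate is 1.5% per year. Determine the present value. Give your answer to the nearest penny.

£546,734.41

Ordinary annuity of 17 payments, first payment at period 4.
Periodic rate r = 0.015 per year.
The ordinary-annuity PV formula values the stream one period before the first payment (period 3); discount that back 3 periods:
PV₀ = 38,350 × [1 − (1+r)^−17] / r × (1+r)^−3 = £546,734.41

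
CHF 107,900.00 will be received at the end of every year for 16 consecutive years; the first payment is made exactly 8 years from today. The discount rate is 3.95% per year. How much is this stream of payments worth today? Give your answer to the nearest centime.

Ordinary annuity of 16 payments, first payment at period 8.
Periodic rate r = 0.0395 per year.
The ordinary-annuity PV formula values the stream one period before the first payment (period 7); discount that back 7 periods:
PV₀ = 107,900 × [1 − (1+r)^−16] / r × (1+r)^−7 = CHF 962,198.76

CHF 962,198.76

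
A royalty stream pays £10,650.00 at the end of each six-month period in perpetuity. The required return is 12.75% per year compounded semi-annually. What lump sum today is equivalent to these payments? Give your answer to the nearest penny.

Periodic rate r = 0.1275/2 per half-year.
Level perpetuity: PV = PMT / r = 10,650 / (0.1275/2) = £167,058.82.

£167,058.82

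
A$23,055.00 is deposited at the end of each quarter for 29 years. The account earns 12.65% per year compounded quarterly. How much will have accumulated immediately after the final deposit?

A$26,265,167.80

This is an ordinary annuity: 116 deposits of A$23,055.00 at the end of each quarter.
Periodic rate r = 0.1265/4 per quarter; n is counted in quarters.
FV = PMT × [((1+r)^n − 1)/r] = 23,055 × [(1+r)^116 − 1] / r = A$26,265,167.80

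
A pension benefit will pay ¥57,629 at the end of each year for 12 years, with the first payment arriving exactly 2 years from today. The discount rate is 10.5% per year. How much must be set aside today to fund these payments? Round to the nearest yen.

Ordinary annuity of 12 payments, first payment at period 2.
Periodic rate r = 0.105 per year.
The ordinary-annuity PV formula values the stream one period before the first payment (period 1); discount that back 1 periods:
PV₀ = 57,629 × [1 − (1+r)^−12] / r × (1+r)^−1 = ¥346,815

¥346,815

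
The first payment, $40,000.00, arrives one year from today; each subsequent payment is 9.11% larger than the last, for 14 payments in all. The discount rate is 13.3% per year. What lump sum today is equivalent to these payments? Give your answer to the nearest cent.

Periodic rate r = 0.133 per year.
Growing ordinary annuity: PV = PMT₁ × [1 − ((1+g)/(1+r))^n] / (r − g) = 40,000 × [1 − ((1+0.0911)/(1+r))^14] / (r − 0.0911) = $391,365.27.

$391,365.27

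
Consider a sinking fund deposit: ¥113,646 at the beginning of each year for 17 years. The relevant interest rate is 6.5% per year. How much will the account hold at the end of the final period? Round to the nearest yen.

This is an annuity due: 17 deposits of ¥113,646 at the beginning of each year.
Periodic rate r = 0.065 per year.
FV = PMT × [((1+r)^n − 1)/r] × (1+r) = 113,646 × [(1+r)^17 − 1] / r × (1+r) = ¥3,569,629

¥3,569,629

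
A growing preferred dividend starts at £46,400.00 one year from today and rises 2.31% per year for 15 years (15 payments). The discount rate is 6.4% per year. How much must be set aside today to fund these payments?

£504,327.84

Periodic rate r = 0.064 per year.
Growing ordinary annuity: PV = PMT₁ × [1 − ((1+g)/(1+r))^n] / (r − g) = 46,400 × [1 − ((1+0.0231)/(1+r))^15] / (r − 0.0231) = £504,327.84.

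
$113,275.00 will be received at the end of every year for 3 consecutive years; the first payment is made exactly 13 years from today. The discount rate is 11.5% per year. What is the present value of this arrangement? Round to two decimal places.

$74,322.59

Ordinary annuity of 3 payments, first payment at period 13.
Periodic rate r = 0.115 per year.
The ordinary-annuity PV formula values the stream one period before the first payment (period 12); discount that back 12 periods:
PV₀ = 113,275 × [1 − (1+r)^−3] / r × (1+r)^−12 = $74,322.59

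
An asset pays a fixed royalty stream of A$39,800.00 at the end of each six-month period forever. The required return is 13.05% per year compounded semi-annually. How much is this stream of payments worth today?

Periodic rate r = 0.1305/2 per half-year.
Level perpetuity: PV = PMT / r = 39,800 / (0.1305/2) = A$609,961.69.

A$609,961.69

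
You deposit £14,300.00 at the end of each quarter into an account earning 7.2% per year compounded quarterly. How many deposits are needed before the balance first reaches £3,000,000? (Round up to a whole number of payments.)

Periodic rate r = 0.072/4 per quarter; n is counted in quarters.
Ordinary annuity FV: 3,000,000 = 14,300 × [((1+r)^n − 1)/r].
(1+r)^n = 1 + 3,000,000 × r / 14,300, so n = ln(1 + 3,000,000·r/14,300) / ln(1+r) = 87.65.
Round up to a whole number of payments: n = 88.

88 payments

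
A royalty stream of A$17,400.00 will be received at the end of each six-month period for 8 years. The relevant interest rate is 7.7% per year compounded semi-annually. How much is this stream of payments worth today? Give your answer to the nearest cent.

A$205,012.00

This is an ordinary annuity: 16 payments of A$17,400.00 at the end of each six-month period.
Periodic rate r = 0.077/2 per half-year; n is counted in half-years.
PV = PMT × [(1 − (1+r)^−n)/r] = 17,400 × [1 − (1+r)^−16] / r = A$205,012.00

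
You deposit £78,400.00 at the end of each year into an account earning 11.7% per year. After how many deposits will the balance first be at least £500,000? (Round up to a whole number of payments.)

6 payments

Periodic rate r = 0.117 per year.
Ordinary annuity FV: 500,000 = 78,400 × [((1+r)^n − 1)/r].
(1+r)^n = 1 + 500,000 × r / 78,400, so n = ln(1 + 500,000·r/78,400) / ln(1+r) = 5.04.
Round up to a whole number of payments: n = 6.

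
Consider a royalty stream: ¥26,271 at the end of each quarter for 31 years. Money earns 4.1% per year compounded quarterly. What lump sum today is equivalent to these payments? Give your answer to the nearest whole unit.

This is an ordinary annuity: 124 payments of ¥26,271 at the end of each quarter.
Periodic rate r = 0.041/4 per quarter; n is counted in quarters.
PV = PMT × [(1 − (1+r)^−n)/r] = 26,271 × [1 − (1+r)^−124] / r = ¥1,839,298

¥1,839,298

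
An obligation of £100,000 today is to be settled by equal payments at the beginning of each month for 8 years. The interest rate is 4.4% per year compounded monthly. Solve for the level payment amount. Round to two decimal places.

Level annuity due; solve PV = PMT × [(1 − (1+r)^−n)/r] × (1+r) for PMT.
Periodic rate r = 0.044/12 per month; n is counted in months.
With n = 96: PMT = 100,000 / ([(1 − (1+r)^−n)/r] × (1+r)) = £1,233.10

£1,233.10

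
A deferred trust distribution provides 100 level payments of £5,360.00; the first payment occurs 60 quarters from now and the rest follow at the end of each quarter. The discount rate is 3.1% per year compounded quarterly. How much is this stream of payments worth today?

£235,919.22

Ordinary annuity of 100 payments, first payment at period 60.
Periodic rate r = 0.031/4 per quarter; n is counted in quarters.
The ordinary-annuity PV formula values the stream one period before the first payment (period 59); discount that back 59 periods:
PV₀ = 5,360 × [1 − (1+r)^−100] / r × (1+r)^−59 = £235,919.22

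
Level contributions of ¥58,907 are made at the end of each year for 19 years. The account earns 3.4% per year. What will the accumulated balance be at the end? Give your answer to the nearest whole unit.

¥1,537,671

This is an ordinary annuity: 19 deposits of ¥58,907 at the end of each year.
Periodic rate r = 0.034 per year.
FV = PMT × [((1+r)^n − 1)/r] = 58,907 × [(1+r)^19 − 1] / r = ¥1,537,671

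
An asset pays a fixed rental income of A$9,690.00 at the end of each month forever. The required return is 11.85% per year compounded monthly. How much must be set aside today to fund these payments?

A$981,265.82

Periodic rate r = 0.1185/12 per month.
Level perpetuity: PV = PMT / r = 9,690 / (0.1185/12) = A$981,265.82.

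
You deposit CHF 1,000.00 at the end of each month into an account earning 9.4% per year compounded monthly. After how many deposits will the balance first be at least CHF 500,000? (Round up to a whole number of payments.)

Periodic rate r = 0.094/12 per month; n is counted in months.
Ordinary annuity FV: 500,000 = 1,000 × [((1+r)^n − 1)/r].
(1+r)^n = 1 + 500,000 × r / 1,000, so n = ln(1 + 500,000·r/1,000) / ln(1+r) = 204.11.
Round up to a whole number of payments: n = 205.

205 payments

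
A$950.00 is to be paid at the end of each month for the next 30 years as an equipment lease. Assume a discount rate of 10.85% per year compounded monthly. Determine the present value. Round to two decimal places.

This is an ordinary annuity: 360 payments of A$950.00 at the end of each month.
Periodic rate r = 0.1085/12 per month; n is counted in months.
PV = PMT × [(1 − (1+r)^−n)/r] = 950 × [1 − (1+r)^−360] / r = A$100,955.74

A$100,955.74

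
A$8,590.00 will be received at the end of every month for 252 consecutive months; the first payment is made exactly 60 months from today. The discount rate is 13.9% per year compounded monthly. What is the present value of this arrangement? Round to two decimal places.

Ordinary annuity of 252 payments, first payment at period 60.
Periodic rate r = 0.139/12 per month; n is counted in months.
The ordinary-annuity PV formula values the stream one period before the first payment (period 59); discount that back 59 periods:
PV₀ = 8,590 × [1 − (1+r)^−252] / r × (1+r)^−59 = A$355,253.73

A$355,253.73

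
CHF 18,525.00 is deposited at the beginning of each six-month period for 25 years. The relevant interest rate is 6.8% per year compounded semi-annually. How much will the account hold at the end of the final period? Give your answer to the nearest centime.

CHF 2,434,588.56

This is an annuity due: 50 deposits of CHF 18,525.00 at the beginning of each six-month period.
Periodic rate r = 0.068/2 per half-year; n is counted in half-years.
FV = PMT × [((1+r)^n − 1)/r] × (1+r) = 18,525 × [(1+r)^50 − 1] / r × (1+r) = CHF 2,434,588.56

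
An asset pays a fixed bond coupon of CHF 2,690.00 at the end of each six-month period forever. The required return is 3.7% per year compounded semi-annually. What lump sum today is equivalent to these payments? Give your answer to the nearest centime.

Periodic rate r = 0.037/2 per half-year.
Level perpetuity: PV = PMT / r = 2,690 / (0.037/2) = CHF 145,405.41.

CHF 145,405.41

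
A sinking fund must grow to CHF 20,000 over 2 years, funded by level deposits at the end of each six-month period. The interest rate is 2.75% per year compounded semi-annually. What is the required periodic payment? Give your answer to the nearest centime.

CHF 4,898.05

Level ordinary annuity; solve FV = PMT × [((1+r)^n − 1)/r] for PMT.
Periodic rate r = 0.0275/2 per half-year; n is counted in half-years.
With n = 4: PMT = 20,000 / ([((1+r)^n − 1)/r]) = CHF 4,898.05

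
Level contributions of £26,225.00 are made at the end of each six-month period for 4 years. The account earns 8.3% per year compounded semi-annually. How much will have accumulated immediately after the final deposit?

This is an ordinary annuity: 8 deposits of £26,225.00 at the end of each six-month period.
Periodic rate r = 0.083/2 per half-year; n is counted in half-years.
FV = PMT × [((1+r)^n − 1)/r] = 26,225 × [(1+r)^8 − 1] / r = £242,938.40

£242,938.40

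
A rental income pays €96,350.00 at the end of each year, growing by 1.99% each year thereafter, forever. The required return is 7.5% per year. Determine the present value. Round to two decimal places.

€1,748,638.84

Periodic rate r = 0.075 per year.
Growing perpetuity (Gordon): PV = PMT₁ / (r − g) = 96,350 / (r − 0.0199) = €1,748,638.84.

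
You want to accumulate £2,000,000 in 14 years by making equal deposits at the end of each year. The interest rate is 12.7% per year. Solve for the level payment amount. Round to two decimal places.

£58,626.00

Level ordinary annuity; solve FV = PMT × [((1+r)^n − 1)/r] for PMT.
Periodic rate r = 0.127 per year.
With n = 14: PMT = 2,000,000 / ([((1+r)^n − 1)/r]) = £58,626.00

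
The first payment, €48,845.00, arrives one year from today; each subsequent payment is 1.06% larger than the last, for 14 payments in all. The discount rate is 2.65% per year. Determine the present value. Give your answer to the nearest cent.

Periodic rate r = 0.0265 per year.
Growing ordinary annuity: PV = PMT₁ × [1 − ((1+g)/(1+r))^n] / (r − g) = 48,845 × [1 − ((1+0.0106)/(1+r))^14] / (r − 0.0106) = €603,088.40.

€603,088.40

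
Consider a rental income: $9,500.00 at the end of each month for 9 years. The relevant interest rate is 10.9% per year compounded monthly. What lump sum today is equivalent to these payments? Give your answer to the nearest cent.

$651,996.24

This is an ordinary annuity: 108 payments of $9,500.00 at the end of each month.
Periodic rate r = 0.109/12 per month; n is counted in months.
PV = PMT × [(1 − (1+r)^−n)/r] = 9,500 × [1 − (1+r)^−108] / r = $651,996.24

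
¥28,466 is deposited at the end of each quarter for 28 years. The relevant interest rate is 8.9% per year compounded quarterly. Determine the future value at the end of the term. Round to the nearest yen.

¥13,765,684

This is an ordinary annuity: 112 deposits of ¥28,466 at the end of each quarter.
Periodic rate r = 0.089/4 per quarter; n is counted in quarters.
FV = PMT × [((1+r)^n − 1)/r] = 28,466 × [(1+r)^112 − 1] / r = ¥13,765,684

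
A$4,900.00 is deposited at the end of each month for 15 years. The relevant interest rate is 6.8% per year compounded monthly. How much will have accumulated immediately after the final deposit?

This is an ordinary annuity: 180 deposits of A$4,900.00 at the end of each month.
Periodic rate r = 0.068/12 per month; n is counted in months.
FV = PMT × [((1+r)^n − 1)/r] = 4,900 × [(1+r)^180 − 1] / r = A$1,526,397.73

A$1,526,397.73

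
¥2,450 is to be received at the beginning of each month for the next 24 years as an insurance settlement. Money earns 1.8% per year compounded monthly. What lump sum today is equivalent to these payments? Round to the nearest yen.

This is an annuity due: 288 payments of ¥2,450 at the beginning of each month.
Periodic rate r = 0.018/12 per month; n is counted in months.
PV = PMT × [(1 − (1+r)^−n)/r] × (1+r) = 2,450 × [1 − (1+r)^−288] / r × (1+r) = ¥573,474

¥573,474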